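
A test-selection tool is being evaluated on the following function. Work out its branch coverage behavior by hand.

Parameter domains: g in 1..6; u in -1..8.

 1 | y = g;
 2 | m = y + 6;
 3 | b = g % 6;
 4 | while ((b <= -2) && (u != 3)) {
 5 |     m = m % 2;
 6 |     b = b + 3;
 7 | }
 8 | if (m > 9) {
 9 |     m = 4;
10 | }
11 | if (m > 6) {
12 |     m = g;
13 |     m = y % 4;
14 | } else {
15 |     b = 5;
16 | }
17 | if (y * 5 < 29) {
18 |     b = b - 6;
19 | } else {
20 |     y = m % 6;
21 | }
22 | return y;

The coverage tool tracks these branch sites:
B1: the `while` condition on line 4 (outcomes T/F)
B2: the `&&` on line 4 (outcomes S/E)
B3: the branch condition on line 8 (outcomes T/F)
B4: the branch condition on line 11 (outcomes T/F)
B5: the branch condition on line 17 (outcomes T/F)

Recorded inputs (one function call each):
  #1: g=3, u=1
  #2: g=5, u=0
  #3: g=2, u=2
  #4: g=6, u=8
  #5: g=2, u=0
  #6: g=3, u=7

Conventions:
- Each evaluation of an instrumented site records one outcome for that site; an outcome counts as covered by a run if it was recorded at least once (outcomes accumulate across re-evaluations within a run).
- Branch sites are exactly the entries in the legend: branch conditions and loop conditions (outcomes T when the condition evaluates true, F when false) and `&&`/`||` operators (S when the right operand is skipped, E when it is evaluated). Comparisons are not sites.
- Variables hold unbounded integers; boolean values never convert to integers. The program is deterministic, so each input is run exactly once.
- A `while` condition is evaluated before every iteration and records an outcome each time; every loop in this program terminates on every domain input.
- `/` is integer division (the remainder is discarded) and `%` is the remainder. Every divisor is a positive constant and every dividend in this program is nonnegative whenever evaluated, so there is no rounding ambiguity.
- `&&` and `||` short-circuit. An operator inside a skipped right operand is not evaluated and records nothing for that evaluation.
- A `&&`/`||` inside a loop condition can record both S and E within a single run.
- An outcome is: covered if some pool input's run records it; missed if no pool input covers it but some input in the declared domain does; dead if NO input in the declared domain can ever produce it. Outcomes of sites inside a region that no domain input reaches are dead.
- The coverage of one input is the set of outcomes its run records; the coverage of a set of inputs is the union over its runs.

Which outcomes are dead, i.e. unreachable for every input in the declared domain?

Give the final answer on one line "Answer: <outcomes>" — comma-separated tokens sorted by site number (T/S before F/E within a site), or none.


running all 60 domain inputs and tallying outcomes:
  B1=T: no domain input ever produces it -> dead
  B2=E: no domain input ever produces it -> dead
  reachable outcomes have witnesses, e.g. B1=F (e.g. g=1, u=-1), B2=S (e.g. g=1, u=-1), B3=T (e.g. g=4, u=-1), B3=F (e.g. g=1, u=-1)
Answer: B1=T, B2=E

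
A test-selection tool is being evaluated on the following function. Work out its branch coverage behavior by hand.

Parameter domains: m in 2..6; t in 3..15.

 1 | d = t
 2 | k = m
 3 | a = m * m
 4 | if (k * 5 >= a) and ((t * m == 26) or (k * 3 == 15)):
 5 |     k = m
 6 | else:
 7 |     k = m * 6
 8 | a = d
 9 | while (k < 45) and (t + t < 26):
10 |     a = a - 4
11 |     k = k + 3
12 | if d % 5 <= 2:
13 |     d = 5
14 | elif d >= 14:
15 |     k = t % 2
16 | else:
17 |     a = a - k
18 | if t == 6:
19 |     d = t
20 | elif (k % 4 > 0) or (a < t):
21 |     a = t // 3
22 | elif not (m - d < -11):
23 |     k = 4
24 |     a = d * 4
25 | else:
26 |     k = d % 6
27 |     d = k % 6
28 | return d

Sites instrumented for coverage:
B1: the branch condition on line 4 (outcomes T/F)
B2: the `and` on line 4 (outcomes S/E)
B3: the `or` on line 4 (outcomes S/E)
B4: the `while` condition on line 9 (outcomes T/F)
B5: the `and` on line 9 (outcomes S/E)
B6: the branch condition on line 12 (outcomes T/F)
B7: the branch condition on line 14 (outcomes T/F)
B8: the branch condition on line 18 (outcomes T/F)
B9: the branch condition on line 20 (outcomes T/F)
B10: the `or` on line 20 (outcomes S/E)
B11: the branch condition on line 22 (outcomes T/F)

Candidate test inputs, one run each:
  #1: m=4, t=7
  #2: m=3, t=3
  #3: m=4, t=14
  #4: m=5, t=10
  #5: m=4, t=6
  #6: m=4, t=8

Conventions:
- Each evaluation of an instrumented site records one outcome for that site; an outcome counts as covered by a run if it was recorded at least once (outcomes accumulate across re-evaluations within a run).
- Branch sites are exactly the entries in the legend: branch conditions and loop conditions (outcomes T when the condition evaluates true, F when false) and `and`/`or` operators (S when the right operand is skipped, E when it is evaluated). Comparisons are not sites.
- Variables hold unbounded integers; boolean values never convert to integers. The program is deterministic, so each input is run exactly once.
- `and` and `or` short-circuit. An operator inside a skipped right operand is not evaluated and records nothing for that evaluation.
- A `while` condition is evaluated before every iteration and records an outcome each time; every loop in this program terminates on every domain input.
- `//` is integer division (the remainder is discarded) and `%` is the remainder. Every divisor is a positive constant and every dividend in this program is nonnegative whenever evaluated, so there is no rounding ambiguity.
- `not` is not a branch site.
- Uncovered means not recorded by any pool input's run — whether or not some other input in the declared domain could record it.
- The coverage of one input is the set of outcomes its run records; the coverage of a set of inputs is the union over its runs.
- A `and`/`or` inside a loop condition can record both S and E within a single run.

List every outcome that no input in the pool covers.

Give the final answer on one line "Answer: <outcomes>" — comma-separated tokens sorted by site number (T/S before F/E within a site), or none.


input #1 (m=4, t=7): covers B1=F, B2=E, B3=E, B4=T, B4=F, B5=S, B5=E, B6=T, B8=F, B9=T, B10=S
input #2 (m=3, t=3): covers B1=F, B2=E, B3=E, B4=T, B4=F, B5=S, B5=E, B6=F, B7=F, B8=F, B9=T, B10=S
input #3 (m=4, t=14): covers B1=F, B2=E, B3=E, B4=F, B5=E, B6=F, B7=T, B8=F, B9=F, B10=E, B11=T
input #4 (m=5, t=10): covers B1=T, B2=E, B3=E, B4=T, B4=F, B5=S, B5=E, B6=T, B8=F, B9=T, B10=S
input #5 (m=4, t=6): covers B1=F, B2=E, B3=E, B4=T, B4=F, B5=S, B5=E, B6=T, B8=T
input #6 (m=4, t=8): covers B1=F, B2=E, B3=E, B4=T, B4=F, B5=S, B5=E, B6=F, B7=F, B8=F, B9=T, B10=S
union over the pool: B1=T, B1=F, B2=E, B3=E, B4=T, B4=F, B5=S, B5=E, B6=T, B6=F, B7=T, B7=F, B8=T, B8=F, B9=T, B9=F, B10=S, B10=E, B11=T
uncovered (3 of 22): B2=S, B3=S, B11=F
Answer: B2=S, B3=S, B11=F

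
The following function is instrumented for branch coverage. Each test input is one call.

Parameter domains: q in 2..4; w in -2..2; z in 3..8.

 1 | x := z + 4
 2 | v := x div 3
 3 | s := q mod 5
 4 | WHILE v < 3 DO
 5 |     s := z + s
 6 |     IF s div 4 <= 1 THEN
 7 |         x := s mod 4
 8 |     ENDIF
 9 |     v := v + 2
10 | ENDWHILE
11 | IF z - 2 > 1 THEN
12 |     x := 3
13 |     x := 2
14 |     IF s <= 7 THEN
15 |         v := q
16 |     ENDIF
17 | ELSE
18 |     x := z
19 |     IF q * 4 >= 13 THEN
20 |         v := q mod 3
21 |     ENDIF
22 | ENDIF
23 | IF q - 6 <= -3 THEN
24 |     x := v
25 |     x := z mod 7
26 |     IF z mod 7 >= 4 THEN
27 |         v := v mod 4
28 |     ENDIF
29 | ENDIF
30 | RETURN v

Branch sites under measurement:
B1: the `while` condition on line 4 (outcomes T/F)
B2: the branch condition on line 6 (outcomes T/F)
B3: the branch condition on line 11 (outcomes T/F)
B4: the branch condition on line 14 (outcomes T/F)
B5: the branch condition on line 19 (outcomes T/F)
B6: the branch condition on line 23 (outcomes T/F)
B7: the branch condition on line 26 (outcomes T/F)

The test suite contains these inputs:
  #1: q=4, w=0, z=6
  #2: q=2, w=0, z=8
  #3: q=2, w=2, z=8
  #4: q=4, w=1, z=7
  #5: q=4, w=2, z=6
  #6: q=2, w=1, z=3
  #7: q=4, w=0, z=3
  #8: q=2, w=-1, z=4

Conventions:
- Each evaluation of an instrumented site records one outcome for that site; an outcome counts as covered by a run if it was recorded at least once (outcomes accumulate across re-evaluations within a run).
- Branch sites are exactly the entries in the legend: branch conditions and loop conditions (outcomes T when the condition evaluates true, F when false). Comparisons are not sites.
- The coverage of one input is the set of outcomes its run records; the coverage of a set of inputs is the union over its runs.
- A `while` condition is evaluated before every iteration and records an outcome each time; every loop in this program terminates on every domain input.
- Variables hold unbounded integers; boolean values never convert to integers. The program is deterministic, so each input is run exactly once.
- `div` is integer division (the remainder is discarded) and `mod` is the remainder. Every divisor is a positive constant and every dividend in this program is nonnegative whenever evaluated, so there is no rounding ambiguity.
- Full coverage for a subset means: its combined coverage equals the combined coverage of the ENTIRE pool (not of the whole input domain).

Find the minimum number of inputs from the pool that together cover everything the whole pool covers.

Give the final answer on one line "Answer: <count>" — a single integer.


input #1 (q=4, w=0, z=6): events B1->F, B3->T, B4->T, B6->F; covers B1=F, B3=T, B4=T, B6=F
input #2 (q=2, w=0, z=8): events B1->F, B3->T, B4->T, B6->T, B7->F; covers B1=F, B3=T, B4=T, B6=T, B7=F
input #3 (q=2, w=2, z=8): events B1->F, B3->T, B4->T, B6->T, B7->F; covers B1=F, B3=T, B4=T, B6=T, B7=F
input #4 (q=4, w=1, z=7): events B1->F, B3->T, B4->T, B6->F; covers B1=F, B3=T, B4=T, B6=F
input #5 (q=4, w=2, z=6): events B1->F, B3->T, B4->T, B6->F; covers B1=F, B3=T, B4=T, B6=F
input #6 (q=2, w=1, z=3): events B1->T, B2->T, B1->F, B3->F, B5->F, B6->T, B7->F; covers B1=T, B1=F, B2=T, B3=F, B5=F, B6=T, B7=F
input #7 (q=4, w=0, z=3): events B1->T, B2->T, B1->F, B3->F, B5->T, B6->F; covers B1=T, B1=F, B2=T, B3=F, B5=T, B6=F
input #8 (q=2, w=-1, z=4): events B1->T, B2->T, B1->F, B3->T, B4->T, B6->T, B7->T; covers B1=T, B1=F, B2=T, B3=T, B4=T, B6=T, B7=T
union over all inputs: B1=T, B1=F, B2=T, B3=T, B3=F, B4=T, B5=T, B5=F, B6=T, B6=F, B7=T, B7=F (12 outcomes)
no size-1 subset reaches all 12 outcomes (best union: 7/12)
no size-2 subset reaches all 12 outcomes (best union: 10/12)
inputs {6, 7, 8} (size 3) cover everything; no size-3 subset with a lexicographically smaller index list covers all 12
Answer: 3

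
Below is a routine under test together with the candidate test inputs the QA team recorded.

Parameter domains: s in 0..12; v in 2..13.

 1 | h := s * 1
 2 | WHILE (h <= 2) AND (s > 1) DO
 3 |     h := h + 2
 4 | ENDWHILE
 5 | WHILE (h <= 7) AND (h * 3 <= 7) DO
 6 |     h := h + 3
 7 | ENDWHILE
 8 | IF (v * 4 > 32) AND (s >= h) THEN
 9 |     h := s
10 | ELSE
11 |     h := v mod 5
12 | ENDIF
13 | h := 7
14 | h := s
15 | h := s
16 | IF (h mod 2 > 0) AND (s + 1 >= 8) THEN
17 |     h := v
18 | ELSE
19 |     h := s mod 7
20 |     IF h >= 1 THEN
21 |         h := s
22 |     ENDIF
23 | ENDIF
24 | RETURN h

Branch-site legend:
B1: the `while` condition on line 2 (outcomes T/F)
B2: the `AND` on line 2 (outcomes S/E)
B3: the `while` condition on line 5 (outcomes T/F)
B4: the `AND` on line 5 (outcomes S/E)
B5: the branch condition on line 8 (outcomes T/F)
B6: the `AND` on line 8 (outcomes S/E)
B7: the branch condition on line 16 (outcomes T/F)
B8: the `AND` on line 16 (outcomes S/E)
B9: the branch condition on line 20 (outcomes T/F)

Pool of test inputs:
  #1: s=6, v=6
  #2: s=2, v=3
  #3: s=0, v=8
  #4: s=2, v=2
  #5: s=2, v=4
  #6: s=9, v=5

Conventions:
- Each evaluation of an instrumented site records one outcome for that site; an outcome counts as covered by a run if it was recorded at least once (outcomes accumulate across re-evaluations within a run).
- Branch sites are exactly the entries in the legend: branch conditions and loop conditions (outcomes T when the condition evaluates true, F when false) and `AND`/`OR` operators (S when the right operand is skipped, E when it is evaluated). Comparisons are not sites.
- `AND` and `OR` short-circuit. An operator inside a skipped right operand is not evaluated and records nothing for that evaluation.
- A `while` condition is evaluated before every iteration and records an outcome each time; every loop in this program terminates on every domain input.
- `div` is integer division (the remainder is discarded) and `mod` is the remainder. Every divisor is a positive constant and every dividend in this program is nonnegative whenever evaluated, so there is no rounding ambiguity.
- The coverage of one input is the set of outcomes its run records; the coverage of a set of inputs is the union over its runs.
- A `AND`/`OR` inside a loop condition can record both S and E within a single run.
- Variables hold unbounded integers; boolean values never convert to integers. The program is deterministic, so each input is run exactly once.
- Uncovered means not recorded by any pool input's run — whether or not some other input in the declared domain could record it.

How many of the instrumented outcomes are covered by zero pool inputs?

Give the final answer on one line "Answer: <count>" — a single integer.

input #1, s=6, v=6: events B2->S, B1->F, B4->E, B3->F, B6->S, B5->F, B8->S, B7->F, B9->T; outcomes B1=F, B2=S, B3=F, B4=E, B5=F, B6=S, B7=F, B8=S, B9=T
input #2, s=2, v=3: events B2->E, B1->T, B2->S, B1->F, B4->E, B3->F, B6->S, B5->F, B8->S, B7->F, B9->T; outcomes B1=T, B1=F, B2=S, B2=E, B3=F, B4=E, B5=F, B6=S, B7=F, B8=S, B9=T
input #3, s=0, v=8: events B2->E, B1->F, B4->E, B3->T, B4->E, B3->F, B6->S, B5->F, B8->S, B7->F, B9->F; outcomes B1=F, B2=E, B3=T, B3=F, B4=E, B5=F, B6=S, B7=F, B8=S, B9=F
input #4, s=2, v=2: events B2->E, B1->T, B2->S, B1->F, B4->E, B3->F, B6->S, B5->F, B8->S, B7->F, B9->T; outcomes B1=T, B1=F, B2=S, B2=E, B3=F, B4=E, B5=F, B6=S, B7=F, B8=S, B9=T
input #5, s=2, v=4: events B2->E, B1->T, B2->S, B1->F, B4->E, B3->F, B6->S, B5->F, B8->S, B7->F, B9->T; outcomes B1=T, B1=F, B2=S, B2=E, B3=F, B4=E, B5=F, B6=S, B7=F, B8=S, B9=T
input #6, s=9, v=5: events B2->S, B1->F, B4->S, B3->F, B6->S, B5->F, B8->E, B7->T; outcomes B1=F, B2=S, B3=F, B4=S, B5=F, B6=S, B7=T, B8=E
union over the pool: B1=T, B1=F, B2=S, B2=E, B3=T, B3=F, B4=S, B4=E, B5=F, B6=S, B7=T, B7=F, B8=S, B8=E, B9=T, B9=F
uncovered (2 of 18): B5=T, B6=E

Answer: 2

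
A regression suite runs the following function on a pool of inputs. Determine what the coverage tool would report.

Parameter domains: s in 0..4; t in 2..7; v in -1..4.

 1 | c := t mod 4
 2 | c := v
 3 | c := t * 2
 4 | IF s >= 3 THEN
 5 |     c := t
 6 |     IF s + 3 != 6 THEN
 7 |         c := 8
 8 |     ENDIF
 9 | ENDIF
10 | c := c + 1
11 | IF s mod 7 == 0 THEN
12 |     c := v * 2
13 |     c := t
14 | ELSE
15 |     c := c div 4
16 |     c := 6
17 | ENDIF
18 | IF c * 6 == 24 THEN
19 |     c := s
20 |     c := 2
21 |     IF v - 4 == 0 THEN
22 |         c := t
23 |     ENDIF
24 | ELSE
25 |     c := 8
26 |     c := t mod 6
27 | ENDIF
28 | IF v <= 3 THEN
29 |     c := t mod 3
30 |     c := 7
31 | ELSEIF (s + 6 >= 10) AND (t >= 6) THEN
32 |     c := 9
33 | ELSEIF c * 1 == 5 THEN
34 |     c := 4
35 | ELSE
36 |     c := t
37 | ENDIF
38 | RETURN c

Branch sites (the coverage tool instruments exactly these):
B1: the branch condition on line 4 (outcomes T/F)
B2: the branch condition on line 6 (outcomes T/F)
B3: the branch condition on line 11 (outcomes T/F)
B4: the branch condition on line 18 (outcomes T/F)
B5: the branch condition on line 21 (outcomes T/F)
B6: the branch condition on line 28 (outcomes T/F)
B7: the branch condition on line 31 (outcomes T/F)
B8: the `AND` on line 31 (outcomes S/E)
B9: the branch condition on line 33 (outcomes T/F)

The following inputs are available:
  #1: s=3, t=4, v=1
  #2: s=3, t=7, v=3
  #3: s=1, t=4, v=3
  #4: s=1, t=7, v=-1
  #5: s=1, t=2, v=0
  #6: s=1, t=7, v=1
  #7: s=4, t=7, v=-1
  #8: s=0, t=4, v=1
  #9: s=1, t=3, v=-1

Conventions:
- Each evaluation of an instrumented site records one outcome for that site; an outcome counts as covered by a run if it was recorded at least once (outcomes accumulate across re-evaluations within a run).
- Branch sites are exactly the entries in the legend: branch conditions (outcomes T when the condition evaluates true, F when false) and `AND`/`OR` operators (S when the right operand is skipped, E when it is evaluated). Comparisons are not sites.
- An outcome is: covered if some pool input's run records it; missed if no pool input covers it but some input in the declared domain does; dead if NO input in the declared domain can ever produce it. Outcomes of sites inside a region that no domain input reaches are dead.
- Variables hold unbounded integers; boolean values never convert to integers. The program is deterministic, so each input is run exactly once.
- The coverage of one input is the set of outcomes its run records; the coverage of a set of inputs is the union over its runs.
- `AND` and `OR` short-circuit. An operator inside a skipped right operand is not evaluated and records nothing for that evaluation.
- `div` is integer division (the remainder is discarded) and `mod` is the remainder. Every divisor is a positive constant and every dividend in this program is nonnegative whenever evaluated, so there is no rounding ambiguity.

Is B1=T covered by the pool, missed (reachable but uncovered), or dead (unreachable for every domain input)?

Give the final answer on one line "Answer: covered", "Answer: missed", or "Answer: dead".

B1=T is recorded by pool input(s) 1, 2, 7 -> covered

Answer: covered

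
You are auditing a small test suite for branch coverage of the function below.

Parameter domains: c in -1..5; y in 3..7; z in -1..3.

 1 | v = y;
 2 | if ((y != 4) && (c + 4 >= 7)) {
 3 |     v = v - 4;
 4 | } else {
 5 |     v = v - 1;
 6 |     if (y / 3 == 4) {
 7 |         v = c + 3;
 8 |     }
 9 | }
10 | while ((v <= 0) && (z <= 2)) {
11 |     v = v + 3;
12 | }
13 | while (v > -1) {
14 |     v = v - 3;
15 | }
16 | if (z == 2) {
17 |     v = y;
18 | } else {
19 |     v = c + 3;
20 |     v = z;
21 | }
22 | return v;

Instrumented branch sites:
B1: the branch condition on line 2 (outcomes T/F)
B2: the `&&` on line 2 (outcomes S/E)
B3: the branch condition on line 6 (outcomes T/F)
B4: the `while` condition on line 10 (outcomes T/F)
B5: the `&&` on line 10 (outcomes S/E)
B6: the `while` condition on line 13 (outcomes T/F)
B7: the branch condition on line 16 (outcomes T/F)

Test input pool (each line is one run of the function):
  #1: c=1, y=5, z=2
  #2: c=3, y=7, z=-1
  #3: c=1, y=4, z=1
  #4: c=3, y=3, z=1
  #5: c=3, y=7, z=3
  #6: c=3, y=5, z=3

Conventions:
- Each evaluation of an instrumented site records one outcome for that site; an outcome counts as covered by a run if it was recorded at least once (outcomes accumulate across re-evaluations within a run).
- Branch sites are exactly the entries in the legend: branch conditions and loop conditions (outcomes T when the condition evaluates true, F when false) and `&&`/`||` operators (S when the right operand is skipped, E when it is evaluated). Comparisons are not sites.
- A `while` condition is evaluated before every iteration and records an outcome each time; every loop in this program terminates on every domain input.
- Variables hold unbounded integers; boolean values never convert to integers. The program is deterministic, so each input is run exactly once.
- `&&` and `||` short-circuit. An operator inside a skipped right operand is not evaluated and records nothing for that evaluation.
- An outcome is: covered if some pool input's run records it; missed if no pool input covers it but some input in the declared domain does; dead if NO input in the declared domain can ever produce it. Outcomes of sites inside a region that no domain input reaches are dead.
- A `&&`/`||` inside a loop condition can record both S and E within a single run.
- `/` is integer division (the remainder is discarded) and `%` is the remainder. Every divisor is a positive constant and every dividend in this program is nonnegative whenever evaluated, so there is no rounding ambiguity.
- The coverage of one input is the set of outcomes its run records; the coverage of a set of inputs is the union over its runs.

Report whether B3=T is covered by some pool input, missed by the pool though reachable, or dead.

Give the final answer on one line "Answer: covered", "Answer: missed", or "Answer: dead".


no pool input records B3=T
checking all 175 inputs in the declared domain: B3=T is never recorded -> dead
Answer: dead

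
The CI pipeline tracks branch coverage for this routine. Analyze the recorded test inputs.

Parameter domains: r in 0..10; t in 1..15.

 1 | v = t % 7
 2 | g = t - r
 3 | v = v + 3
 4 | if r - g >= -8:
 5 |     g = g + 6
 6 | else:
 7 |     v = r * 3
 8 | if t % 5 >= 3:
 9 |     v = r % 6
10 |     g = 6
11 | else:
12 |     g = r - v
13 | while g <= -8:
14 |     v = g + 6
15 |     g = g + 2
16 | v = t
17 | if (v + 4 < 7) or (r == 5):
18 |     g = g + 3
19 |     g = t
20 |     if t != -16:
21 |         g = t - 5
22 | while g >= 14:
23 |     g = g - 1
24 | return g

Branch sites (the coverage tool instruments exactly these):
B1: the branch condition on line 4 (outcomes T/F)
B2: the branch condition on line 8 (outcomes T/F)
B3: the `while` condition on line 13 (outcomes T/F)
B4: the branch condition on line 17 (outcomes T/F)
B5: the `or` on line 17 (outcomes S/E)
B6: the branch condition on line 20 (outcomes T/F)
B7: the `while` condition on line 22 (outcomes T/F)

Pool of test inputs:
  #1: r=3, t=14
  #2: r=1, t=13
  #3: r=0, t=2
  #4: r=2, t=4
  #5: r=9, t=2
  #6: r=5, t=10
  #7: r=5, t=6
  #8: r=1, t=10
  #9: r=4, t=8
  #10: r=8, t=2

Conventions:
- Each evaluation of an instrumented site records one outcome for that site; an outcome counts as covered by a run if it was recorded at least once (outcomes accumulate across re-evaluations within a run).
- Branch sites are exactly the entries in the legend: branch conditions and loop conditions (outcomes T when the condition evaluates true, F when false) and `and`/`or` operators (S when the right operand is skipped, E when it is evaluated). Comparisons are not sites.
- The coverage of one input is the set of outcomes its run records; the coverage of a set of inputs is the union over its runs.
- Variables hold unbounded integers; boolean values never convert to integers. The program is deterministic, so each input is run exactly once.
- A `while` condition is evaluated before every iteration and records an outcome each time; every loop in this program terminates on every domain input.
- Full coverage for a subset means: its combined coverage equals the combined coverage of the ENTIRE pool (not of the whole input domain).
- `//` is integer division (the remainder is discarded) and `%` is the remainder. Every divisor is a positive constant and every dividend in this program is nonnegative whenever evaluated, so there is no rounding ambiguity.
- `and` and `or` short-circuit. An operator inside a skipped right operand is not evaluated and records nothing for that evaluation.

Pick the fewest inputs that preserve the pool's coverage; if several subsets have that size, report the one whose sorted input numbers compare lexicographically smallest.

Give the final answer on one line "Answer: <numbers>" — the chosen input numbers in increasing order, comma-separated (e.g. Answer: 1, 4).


input #1 (r=3, t=14): events B1->T, B2->T, B3->F, B5->E, B4->F, B7->F; covers B1=T, B2=T, B3=F, B4=F, B5=E, B7=F
input #2 (r=1, t=13): events B1->F, B2->T, B3->F, B5->E, B4->F, B7->F; covers B1=F, B2=T, B3=F, B4=F, B5=E, B7=F
input #3 (r=0, t=2): events B1->T, B2->F, B3->F, B5->S, B4->T, B6->T, B7->F; covers B1=T, B2=F, B3=F, B4=T, B5=S, B6=T, B7=F
input #4 (r=2, t=4): events B1->T, B2->T, B3->F, B5->E, B4->F, B7->F; covers B1=T, B2=T, B3=F, B4=F, B5=E, B7=F
input #5 (r=9, t=2): events B1->T, B2->F, B3->F, B5->S, B4->T, B6->T, B7->F; covers B1=T, B2=F, B3=F, B4=T, B5=S, B6=T, B7=F
input #6 (r=5, t=10): events B1->T, B2->F, B3->F, B5->E, B4->T, B6->T, B7->F; covers B1=T, B2=F, B3=F, B4=T, B5=E, B6=T, B7=F
input #7 (r=5, t=6): events B1->T, B2->F, B3->F, B5->E, B4->T, B6->T, B7->F; covers B1=T, B2=F, B3=F, B4=T, B5=E, B6=T, B7=F
input #8 (r=1, t=10): events B1->T, B2->F, B3->F, B5->E, B4->F, B7->F; covers B1=T, B2=F, B3=F, B4=F, B5=E, B7=F
input #9 (r=4, t=8): events B1->T, B2->T, B3->F, B5->E, B4->F, B7->F; covers B1=T, B2=T, B3=F, B4=F, B5=E, B7=F
input #10 (r=8, t=2): events B1->T, B2->F, B3->F, B5->S, B4->T, B6->T, B7->F; covers B1=T, B2=F, B3=F, B4=T, B5=S, B6=T, B7=F
pool-wide coverage (11 outcomes): B1=T, B1=F, B2=T, B2=F, B3=F, B4=T, B4=F, B5=S, B5=E, B6=T, B7=F
size 1 is not enough: best union over all size-1 subsets is 7/11
the canonical winner is {2, 3}: size 2, full 11-outcome coverage, earliest index list among size-2 covers
Answer: 2, 3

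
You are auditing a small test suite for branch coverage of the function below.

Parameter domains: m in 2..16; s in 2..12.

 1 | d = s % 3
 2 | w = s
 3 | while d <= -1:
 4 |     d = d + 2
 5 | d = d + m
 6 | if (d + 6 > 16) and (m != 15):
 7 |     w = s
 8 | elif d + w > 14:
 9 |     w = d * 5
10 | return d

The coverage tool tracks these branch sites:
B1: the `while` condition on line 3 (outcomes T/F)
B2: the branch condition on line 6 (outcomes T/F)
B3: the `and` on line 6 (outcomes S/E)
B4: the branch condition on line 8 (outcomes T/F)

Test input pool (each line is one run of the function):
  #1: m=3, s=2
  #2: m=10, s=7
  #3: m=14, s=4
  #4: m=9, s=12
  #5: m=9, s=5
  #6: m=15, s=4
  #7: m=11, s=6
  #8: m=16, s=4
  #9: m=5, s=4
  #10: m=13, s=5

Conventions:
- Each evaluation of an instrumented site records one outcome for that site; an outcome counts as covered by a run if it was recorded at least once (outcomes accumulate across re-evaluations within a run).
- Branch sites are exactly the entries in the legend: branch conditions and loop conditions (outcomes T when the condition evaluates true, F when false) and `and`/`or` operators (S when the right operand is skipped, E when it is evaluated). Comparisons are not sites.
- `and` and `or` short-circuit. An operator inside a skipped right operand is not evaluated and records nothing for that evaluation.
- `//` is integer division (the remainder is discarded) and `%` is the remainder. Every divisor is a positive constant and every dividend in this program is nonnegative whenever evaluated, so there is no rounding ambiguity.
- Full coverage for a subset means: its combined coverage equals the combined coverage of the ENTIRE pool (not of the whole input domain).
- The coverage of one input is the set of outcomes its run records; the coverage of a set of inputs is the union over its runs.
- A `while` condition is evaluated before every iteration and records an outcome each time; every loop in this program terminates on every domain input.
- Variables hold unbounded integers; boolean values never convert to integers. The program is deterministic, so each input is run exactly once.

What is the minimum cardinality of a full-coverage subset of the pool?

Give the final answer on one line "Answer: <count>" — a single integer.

input #1, m=3, s=2: events B1->F, B3->S, B2->F, B4->F; outcomes B1=F, B2=F, B3=S, B4=F
input #2, m=10, s=7: events B1->F, B3->E, B2->T; outcomes B1=F, B2=T, B3=E
input #3, m=14, s=4: events B1->F, B3->E, B2->T; outcomes B1=F, B2=T, B3=E
input #4, m=9, s=12: events B1->F, B3->S, B2->F, B4->T; outcomes B1=F, B2=F, B3=S, B4=T
input #5, m=9, s=5: events B1->F, B3->E, B2->T; outcomes B1=F, B2=T, B3=E
input #6, m=15, s=4: events B1->F, B3->E, B2->F, B4->T; outcomes B1=F, B2=F, B3=E, B4=T
input #7, m=11, s=6: events B1->F, B3->E, B2->T; outcomes B1=F, B2=T, B3=E
input #8, m=16, s=4: events B1->F, B3->E, B2->T; outcomes B1=F, B2=T, B3=E
input #9, m=5, s=4: events B1->F, B3->S, B2->F, B4->F; outcomes B1=F, B2=F, B3=S, B4=F
input #10, m=13, s=5: events B1->F, B3->E, B2->T; outcomes B1=F, B2=T, B3=E
together the pool reaches 7 outcomes: B1=F, B2=T, B2=F, B3=S, B3=E, B4=T, B4=F
every size-1 subset falls short of the 7 outcomes (best: 4/7)
every size-2 subset falls short of the 7 outcomes (best: 6/7)
at size 3, {1, 2, 4} reaches all 7 outcomes; every lexicographically earlier size-3 subset fails

Answer: 3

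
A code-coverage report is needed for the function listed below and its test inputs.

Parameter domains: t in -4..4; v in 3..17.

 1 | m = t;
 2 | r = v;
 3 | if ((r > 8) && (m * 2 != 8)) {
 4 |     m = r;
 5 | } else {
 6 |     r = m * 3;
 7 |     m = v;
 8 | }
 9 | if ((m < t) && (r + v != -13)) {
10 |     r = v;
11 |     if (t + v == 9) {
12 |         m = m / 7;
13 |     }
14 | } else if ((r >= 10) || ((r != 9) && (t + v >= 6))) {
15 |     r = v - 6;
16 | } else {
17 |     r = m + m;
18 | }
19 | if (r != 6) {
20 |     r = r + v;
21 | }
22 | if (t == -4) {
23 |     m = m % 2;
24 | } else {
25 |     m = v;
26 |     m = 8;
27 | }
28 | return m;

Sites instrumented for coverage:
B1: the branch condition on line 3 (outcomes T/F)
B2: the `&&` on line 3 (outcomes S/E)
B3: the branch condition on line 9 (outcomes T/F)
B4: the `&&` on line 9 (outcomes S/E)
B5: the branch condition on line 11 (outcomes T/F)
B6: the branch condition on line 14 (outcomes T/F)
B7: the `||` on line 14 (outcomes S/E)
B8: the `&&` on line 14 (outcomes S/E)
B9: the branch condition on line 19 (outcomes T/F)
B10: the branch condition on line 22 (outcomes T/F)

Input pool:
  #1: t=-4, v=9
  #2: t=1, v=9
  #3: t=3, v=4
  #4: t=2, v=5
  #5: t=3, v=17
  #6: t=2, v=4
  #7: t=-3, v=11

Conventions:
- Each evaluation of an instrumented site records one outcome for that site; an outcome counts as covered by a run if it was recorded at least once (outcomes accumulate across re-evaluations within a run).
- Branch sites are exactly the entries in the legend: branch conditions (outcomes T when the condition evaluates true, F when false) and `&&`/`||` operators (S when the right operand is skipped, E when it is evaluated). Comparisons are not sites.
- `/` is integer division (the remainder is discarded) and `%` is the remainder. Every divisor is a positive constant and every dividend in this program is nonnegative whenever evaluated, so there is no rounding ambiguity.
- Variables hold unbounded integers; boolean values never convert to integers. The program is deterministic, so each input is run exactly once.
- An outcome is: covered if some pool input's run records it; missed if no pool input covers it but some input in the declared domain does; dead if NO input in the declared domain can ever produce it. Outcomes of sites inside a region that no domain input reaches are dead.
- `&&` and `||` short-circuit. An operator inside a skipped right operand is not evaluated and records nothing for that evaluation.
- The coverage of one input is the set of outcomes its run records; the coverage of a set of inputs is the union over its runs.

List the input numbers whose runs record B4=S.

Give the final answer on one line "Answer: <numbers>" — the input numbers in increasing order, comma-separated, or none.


input #1 (t=-4, v=9): records B4=S
input #2 (t=1, v=9): records B4=S
input #3 (t=3, v=4): records B4=S
input #4 (t=2, v=5): records B4=S
input #5 (t=3, v=17): records B4=S
input #6 (t=2, v=4): records B4=S
input #7 (t=-3, v=11): records B4=S
Answer: 1, 2, 3, 4, 5, 6, 7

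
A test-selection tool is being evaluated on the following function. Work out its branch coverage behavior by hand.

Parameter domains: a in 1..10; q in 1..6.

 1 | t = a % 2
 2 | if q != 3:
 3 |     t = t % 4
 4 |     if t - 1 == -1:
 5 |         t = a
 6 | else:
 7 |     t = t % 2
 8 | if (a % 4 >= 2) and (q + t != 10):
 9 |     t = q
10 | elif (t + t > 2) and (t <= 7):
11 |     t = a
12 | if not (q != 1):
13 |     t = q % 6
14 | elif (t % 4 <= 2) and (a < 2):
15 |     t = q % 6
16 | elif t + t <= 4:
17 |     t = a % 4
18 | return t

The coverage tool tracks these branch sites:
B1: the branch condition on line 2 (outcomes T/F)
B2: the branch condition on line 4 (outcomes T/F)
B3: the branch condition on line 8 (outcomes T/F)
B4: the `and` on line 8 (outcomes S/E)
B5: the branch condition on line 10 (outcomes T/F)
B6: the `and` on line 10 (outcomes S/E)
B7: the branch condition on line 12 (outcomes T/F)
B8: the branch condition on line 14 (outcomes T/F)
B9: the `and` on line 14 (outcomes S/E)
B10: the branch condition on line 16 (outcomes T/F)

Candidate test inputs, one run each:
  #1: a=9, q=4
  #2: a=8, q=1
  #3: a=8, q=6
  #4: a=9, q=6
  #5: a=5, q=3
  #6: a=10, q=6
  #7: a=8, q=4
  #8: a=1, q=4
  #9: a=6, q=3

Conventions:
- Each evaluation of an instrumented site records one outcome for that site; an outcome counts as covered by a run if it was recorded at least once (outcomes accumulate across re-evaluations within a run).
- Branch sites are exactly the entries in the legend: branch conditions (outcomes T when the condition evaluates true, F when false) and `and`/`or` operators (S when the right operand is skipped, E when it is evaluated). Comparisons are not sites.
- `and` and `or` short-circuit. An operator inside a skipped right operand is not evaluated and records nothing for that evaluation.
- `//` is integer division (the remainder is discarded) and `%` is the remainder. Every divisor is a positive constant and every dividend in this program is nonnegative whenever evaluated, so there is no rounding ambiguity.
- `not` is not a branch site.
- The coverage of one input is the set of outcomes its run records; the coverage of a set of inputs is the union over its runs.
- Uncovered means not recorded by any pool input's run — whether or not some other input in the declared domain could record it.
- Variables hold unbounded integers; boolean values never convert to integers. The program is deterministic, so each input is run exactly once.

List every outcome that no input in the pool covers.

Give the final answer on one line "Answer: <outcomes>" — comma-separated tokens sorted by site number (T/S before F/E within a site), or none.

test 1 (a=9, q=4) fires B1->T, B2->F, B4->S, B3->F, B6->S, B5->F, B7->F, B9->E, B8->F, B10->T; hits B1=T, B2=F, B3=F, B4=S, B5=F, B6=S, B7=F, B8=F, B9=E, B10=T
test 2 (a=8, q=1) fires B1->T, B2->T, B4->S, B3->F, B6->E, B5->F, B7->T; hits B1=T, B2=T, B3=F, B4=S, B5=F, B6=E, B7=T
test 3 (a=8, q=6) fires B1->T, B2->T, B4->S, B3->F, B6->E, B5->F, B7->F, B9->E, B8->F, B10->F; hits B1=T, B2=T, B3=F, B4=S, B5=F, B6=E, B7=F, B8=F, B9=E, B10=F
test 4 (a=9, q=6) fires B1->T, B2->F, B4->S, B3->F, B6->S, B5->F, B7->F, B9->E, B8->F, B10->T; hits B1=T, B2=F, B3=F, B4=S, B5=F, B6=S, B7=F, B8=F, B9=E, B10=T
test 5 (a=5, q=3) fires B1->F, B4->S, B3->F, B6->S, B5->F, B7->F, B9->E, B8->F, B10->T; hits B1=F, B3=F, B4=S, B5=F, B6=S, B7=F, B8=F, B9=E, B10=T
test 6 (a=10, q=6) fires B1->T, B2->T, B4->E, B3->T, B7->F, B9->E, B8->F, B10->F; hits B1=T, B2=T, B3=T, B4=E, B7=F, B8=F, B9=E, B10=F
test 7 (a=8, q=4) fires B1->T, B2->T, B4->S, B3->F, B6->E, B5->F, B7->F, B9->E, B8->F, B10->F; hits B1=T, B2=T, B3=F, B4=S, B5=F, B6=E, B7=F, B8=F, B9=E, B10=F
test 8 (a=1, q=4) fires B1->T, B2->F, B4->S, B3->F, B6->S, B5->F, B7->F, B9->E, B8->T; hits B1=T, B2=F, B3=F, B4=S, B5=F, B6=S, B7=F, B8=T, B9=E
test 9 (a=6, q=3) fires B1->F, B4->E, B3->T, B7->F, B9->S, B8->F, B10->F; hits B1=F, B3=T, B4=E, B7=F, B8=F, B9=S, B10=F
union over the pool: B1=T, B1=F, B2=T, B2=F, B3=T, B3=F, B4=S, B4=E, B5=F, B6=S, B6=E, B7=T, B7=F, B8=T, B8=F, B9=S, B9=E, B10=T, B10=F
uncovered (1 of 20): B5=T

Answer: B5=T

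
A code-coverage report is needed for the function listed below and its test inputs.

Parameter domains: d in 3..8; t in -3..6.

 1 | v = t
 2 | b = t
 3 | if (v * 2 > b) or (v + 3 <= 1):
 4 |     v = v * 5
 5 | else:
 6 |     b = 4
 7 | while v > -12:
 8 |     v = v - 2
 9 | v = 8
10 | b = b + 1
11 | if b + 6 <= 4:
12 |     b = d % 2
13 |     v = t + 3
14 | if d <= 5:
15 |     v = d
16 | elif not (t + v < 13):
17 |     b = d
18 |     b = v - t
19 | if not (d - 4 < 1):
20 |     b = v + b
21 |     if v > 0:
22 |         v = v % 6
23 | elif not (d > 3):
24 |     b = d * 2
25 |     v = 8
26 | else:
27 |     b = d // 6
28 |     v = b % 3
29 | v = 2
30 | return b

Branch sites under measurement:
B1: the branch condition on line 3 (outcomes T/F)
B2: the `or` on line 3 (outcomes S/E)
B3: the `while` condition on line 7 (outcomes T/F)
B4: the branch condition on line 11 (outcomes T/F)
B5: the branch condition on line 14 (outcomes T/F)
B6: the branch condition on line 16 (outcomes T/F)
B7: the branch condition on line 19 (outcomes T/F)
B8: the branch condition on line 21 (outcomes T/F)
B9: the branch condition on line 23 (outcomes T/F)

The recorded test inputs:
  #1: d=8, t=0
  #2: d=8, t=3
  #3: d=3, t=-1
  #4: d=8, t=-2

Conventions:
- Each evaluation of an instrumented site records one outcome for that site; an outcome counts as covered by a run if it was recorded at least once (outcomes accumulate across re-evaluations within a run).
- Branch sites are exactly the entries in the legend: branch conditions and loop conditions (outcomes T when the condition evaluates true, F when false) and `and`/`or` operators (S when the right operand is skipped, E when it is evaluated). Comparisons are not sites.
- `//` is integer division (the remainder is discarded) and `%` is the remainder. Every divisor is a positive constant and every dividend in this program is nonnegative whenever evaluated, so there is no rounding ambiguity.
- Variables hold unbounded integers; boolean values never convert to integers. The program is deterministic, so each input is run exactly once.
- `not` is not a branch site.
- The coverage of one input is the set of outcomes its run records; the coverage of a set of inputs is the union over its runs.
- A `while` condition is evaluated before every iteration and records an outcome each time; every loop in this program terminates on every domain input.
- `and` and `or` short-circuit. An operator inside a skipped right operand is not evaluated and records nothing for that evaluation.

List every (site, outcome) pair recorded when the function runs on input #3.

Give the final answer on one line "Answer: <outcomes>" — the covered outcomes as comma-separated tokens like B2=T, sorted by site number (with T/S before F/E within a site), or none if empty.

Tracing the run of input #3 (d=3, t=-1):
  B2->E, B1->F, B3->T, B3->T, B3->T, B3->T, B3->T, B3->T, B3->F, B4->F
  B5->T, B7->F, B9->T
collecting distinct outcomes: B1=F, B2=E, B3=T, B3=F, B4=F, B5=T, B7=F, B9=T

Answer: B1=F, B2=E, B3=T, B3=F, B4=F, B5=T, B7=F, B9=T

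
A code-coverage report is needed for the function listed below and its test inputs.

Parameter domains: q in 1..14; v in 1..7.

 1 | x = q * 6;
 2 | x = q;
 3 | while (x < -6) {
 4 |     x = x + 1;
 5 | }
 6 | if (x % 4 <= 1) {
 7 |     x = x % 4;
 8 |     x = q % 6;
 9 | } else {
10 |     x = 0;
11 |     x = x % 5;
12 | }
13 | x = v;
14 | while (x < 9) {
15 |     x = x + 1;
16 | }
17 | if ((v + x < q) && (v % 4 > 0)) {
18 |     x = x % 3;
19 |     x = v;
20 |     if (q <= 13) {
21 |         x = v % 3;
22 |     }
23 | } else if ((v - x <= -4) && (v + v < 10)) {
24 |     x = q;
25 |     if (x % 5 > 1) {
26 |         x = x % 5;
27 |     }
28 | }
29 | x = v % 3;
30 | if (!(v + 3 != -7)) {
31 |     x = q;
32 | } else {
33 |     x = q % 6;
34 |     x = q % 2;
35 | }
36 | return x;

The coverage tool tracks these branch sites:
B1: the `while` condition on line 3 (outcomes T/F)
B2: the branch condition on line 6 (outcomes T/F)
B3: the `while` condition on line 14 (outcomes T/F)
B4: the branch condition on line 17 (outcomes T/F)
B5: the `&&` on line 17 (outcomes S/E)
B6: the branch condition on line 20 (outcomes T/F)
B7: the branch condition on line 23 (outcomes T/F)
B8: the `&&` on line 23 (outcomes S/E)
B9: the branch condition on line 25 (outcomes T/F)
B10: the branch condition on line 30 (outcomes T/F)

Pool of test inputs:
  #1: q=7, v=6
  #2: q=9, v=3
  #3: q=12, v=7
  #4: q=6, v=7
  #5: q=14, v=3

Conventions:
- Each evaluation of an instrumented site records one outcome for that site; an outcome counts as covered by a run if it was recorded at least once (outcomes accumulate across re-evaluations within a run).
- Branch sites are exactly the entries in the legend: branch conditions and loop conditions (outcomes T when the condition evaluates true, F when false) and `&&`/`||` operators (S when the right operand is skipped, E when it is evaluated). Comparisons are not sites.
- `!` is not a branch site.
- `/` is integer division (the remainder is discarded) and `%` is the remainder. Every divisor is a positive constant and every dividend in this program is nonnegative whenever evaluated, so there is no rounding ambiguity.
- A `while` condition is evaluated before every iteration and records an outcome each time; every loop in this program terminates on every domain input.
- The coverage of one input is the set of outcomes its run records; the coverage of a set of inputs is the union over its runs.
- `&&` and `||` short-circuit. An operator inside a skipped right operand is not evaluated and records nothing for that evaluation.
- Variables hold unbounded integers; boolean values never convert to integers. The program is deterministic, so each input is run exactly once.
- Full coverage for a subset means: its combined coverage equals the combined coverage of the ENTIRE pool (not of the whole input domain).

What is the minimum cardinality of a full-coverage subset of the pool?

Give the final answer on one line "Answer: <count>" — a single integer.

#1 (q=7, v=6) -> B1->F, B2->F, B3->T, B3->T, B3->T, B3->F, B5->S, B4->F, B8->S, B7->F, B10->F; covered: B1=F, B2=F, B3=T, B3=F, B4=F, B5=S, B7=F, B8=S, B10=F
#2 (q=9, v=3) -> B1->F, B2->T, B3->T, B3->T, B3->T, B3->T, B3->T, B3->T, B3->F, B5->S, B4->F, B8->E, B7->T, B9->T, ...; covered: B1=F, B2=T, B3=T, B3=F, B4=F, B5=S, B7=T, B8=E, B9=T, B10=F
#3 (q=12, v=7) -> B1->F, B2->T, B3->T, B3->T, B3->F, B5->S, B4->F, B8->S, B7->F, B10->F; covered: B1=F, B2=T, B3=T, B3=F, B4=F, B5=S, B7=F, B8=S, B10=F
#4 (q=6, v=7) -> B1->F, B2->F, B3->T, B3->T, B3->F, B5->S, B4->F, B8->S, B7->F, B10->F; covered: B1=F, B2=F, B3=T, B3=F, B4=F, B5=S, B7=F, B8=S, B10=F
#5 (q=14, v=3) -> B1->F, B2->F, B3->T, B3->T, B3->T, B3->T, B3->T, B3->T, B3->F, B5->E, B4->T, B6->F, B10->F; covered: B1=F, B2=F, B3=T, B3=F, B4=T, B5=E, B6=F, B10=F
the full pool covers 16 outcomes: B1=F, B2=T, B2=F, B3=T, B3=F, B4=T, B4=F, B5=S, B5=E, B6=F, B7=T, B7=F, B8=S, B8=E, B9=T, B10=F
size 1 is not enough: best union over all size-1 subsets is 10/16
size 2 is not enough: best union over all size-2 subsets is 14/16
size 3: inputs {1, 2, 5} cover all 16 outcomes, and no lexicographically smaller subset of this size does

Answer: 3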